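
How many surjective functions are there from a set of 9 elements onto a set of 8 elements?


By inclusion-exclusion on which target elements are missed, the number of surjections from an n-set onto a k-set is
surj(n, k) = sum_{j=0}^{k} (-1)^j C(k, j) (k - j)^n.
Equivalently surj(n, k) = k! * S(n, k), where S(n, k) is the Stirling number of the second kind.
For n = 9, k = 8:
S(9, 8) = 36, so
surj = 8! * 36 = 40320 * 36 = 1451520.

1451520


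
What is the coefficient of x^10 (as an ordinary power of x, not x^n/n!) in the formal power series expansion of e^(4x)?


The exponential series is e^y = sum_{k>=0} y^k / k!. Substituting y = 4x gives
e^(4x) = sum_{k>=0} 4^k x^k / k!.
So the coefficient of x^n is a^n/n! with a = 4, n = 10:
4^10 / 10! = 1048576/3628800 = 4096/14175

4096/14175


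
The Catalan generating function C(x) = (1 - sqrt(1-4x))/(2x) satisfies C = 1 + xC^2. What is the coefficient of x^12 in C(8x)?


Substituting x -> 8x scales the n-th coefficient by 8^n, so [x^12] C(8x) = 8^12 * C_12.
C_12 = C(2*12, 12)/(13) = 2704156/13 = 208012.
So 8^12 * 208012 = 68719476736 * 208012 = 14294475794808832.

14294475794808832


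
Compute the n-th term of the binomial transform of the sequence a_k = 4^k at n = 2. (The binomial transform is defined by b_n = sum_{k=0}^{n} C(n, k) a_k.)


With a_k = 4^k, b_n = sum_{k=0}^{n} C(n, k) 4^k = (1 + 4)^n by the binomial theorem.
For n = 2: (1 + 4)^2 = 5^2 = 25.

25


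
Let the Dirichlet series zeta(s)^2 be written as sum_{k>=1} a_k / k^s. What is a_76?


The Dirichlet convolution of the constant function 1 with itself gives (1 * 1)(k) = sum_{d | k} 1 = d(k), the number of positive divisors of k.
Since zeta(s) = sum_{k>=1} 1/k^s, we have zeta(s)^2 = sum_{k>=1} d(k)/k^s, so a_k = d(k).
For k = 76: the divisors are 1, 2, 4, 19, 38, 76.
Count = 6.

6


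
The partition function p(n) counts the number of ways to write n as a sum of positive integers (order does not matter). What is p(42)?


Using the generating function prod_{k>=1} 1/(1-x^k), we compute p(42).
By dynamic programming over parts 1 through 42:
p(42) = 53174

53174


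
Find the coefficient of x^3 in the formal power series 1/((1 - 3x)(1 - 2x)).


By partial fractions or Cauchy convolution:
The coefficient equals sum_{k=0}^{3} 3^k * 2^(3-k).
= 65

65


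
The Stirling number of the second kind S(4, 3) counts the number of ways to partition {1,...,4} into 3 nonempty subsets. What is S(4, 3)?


Using the explicit formula S(n,k) = (1/k!) sum_{j=0}^{k} (-1)^(k-j) C(k,j) j^n:
S(4, 3) = 6
Equivalently, S(n,k) is n! times the coefficient of x^n in the EGF (e^x - 1)^k / k!.

6


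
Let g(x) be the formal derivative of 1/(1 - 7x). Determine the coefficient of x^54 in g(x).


Differentiate termwise: d/dx sum_{k>=0} 7^k x^k = sum_{k>=1} k 7^k x^(k-1) = sum_{j>=0} (j+1) 7^(j+1) x^j.
Equivalently, d/dx [1/(1 - 7x)] = 7/(1 - 7x)^2.
For j = 54: 55 * 7^55 = 55 * 30226801971775055948247051683954096612865741943 = 1662474108447628077153587842617475313707615806865.

1662474108447628077153587842617475313707615806865


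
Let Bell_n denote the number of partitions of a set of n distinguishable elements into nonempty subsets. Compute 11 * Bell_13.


Bell_13 can be computed from the Bell triangle or from Dobinski's identity Bell_n = (1/e) * sum_{k>=0} k^n / k!.
Computing Bell_13 = 27644437.
Then 11 * 27644437 = 304088807.

304088807


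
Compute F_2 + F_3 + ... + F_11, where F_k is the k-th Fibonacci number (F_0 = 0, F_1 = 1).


Use the identity sum_{k=0}^{N} F_k = F_{N+2} - 1 (which follows from F_{k+2} - F_{k+1} = F_k). Then
sum_{k=2}^{11} F_k = (F_{13} - 1) - (F_{3} - 1) = F_{13} - F_{3}.
Computing: F_{13} = 233, F_{3} = 2, so
Sum = 233 - 2 = 231.

231


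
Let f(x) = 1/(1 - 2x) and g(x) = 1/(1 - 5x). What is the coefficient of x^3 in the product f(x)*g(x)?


The coefficient of x^n in f*g is the Cauchy product: sum_{k=0}^{n} a^k * b^(n-k).
With a=2, b=5, n=3:
sum_{k=0}^{3} 2^k * 5^(3-k)
= 203

203


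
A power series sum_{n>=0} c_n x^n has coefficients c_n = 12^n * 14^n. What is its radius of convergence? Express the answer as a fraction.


By the root test (Cauchy-Hadamard), the radius is R = 1 / limsup_n |c_n|^(1/n).
Here |c_n|^(1/n) = (12^n * 14^n)^(1/n) = 12 * 14 = 168 for all n.
So R = 1/168 = 1/168.

1/168


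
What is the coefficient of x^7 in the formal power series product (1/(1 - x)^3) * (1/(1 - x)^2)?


Combine the factors: (1/(1 - x)^3) * (1/(1 - x)^2) = 1/(1 - x)^5.
Then use 1/(1 - x)^r = sum_{k>=0} C(k + r - 1, r - 1) x^k with r = 5 and k = 7:
C(11, 4) = 330.

330


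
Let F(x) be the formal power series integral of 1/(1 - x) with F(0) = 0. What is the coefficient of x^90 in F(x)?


1/(1 - x) = sum_{k>=0} x^k. Integrating termwise and using F(0) = 0 gives
F(x) = sum_{k>=0} x^(k+1) / (k+1) = sum_{m>=1} x^m / m = -ln(1 - x).
So the coefficient of x^90 is 1/90 = 1/90.

1/90


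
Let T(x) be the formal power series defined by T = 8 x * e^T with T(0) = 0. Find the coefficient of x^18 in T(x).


Apply the Lagrange inversion formula: if T = 8 x * phi(T) with phi(t) = e^t, then
[x^n] T = 8^n * (1/n) [t^(n-1)] phi(t)^n = 8^n * (1/n) [t^(n-1)] e^(n t) = 8^n * (1/n) * n^(n-1) / (n-1)! = 8^n * n^(n-1) / n!.
When c = 1 this is the Cayley count of rooted labeled trees on n vertices, divided by n!.
For n = 18: 8^18 * 18^17 / 18! = 18014398509481984 * 2185911559738696531968/6402373705728000 = 91580367978306252441724649472/14889875.

91580367978306252441724649472/14889875


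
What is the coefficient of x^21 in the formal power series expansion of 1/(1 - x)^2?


The negative binomial / multiset identity is
1/(1 - x)^r = sum_{k>=0} C(k + r - 1, r - 1) x^k.
Here r = 2 and k = 21, so the coefficient is
C(21 + 1, 1) = C(22, 1)
= 22

22


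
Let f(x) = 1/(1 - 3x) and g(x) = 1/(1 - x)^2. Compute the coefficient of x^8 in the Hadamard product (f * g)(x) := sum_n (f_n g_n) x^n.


f has coefficients f_k = 3^k. For g = 1/(1 - x)^2 the coefficient is g_k = C(k + 1, 1) = k + 1. The Hadamard coefficient is (f * g)_k = 3^k * (k + 1).
For k = 8: 3^8 * 9 = 6561 * 9 = 59049.

59049


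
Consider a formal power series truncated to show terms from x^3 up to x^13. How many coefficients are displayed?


From x^3 to x^13 inclusive, the count is 13 - 3 + 1 = 11.

11


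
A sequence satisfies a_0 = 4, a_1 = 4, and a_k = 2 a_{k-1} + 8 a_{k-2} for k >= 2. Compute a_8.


The characteristic equation is t^2 - 2 t - 8 = 0, with roots r_1 = 4 and r_2 = -2 (so c_1 = r_1 + r_2, c_2 = -r_1 r_2 as required).
One can use the closed form a_n = A r_1^n + B r_2^n, but direct iteration is more reliable:
a_0 = 4, a_1 = 4, a_2 = 40, a_3 = 112, a_4 = 544, a_5 = 1984, a_6 = 8320, a_7 = 32512, a_8 = 131584.
So a_8 = 131584.

131584


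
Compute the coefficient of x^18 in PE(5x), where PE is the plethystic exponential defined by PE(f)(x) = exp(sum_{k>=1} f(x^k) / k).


With f(x) = 5x, the exponent is sum_{k>=1} 5 x^k / k = 5 * (-ln(1 - x)). Exponentiating:
PE(5x) = exp(-5 ln(1 - x)) = 1/(1 - x)^5.
By the negative binomial expansion, [x^n] 1/(1 - x)^5 = C(n + 4, 4).
For n = 18: C(22, 4) = 7315.

7315


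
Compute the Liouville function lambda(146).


The Liouville function is lambda(k) = (-1)^Omega(k), where Omega(k) counts the prime factors of k with multiplicity.
Factoring: 146 = 2 * 73, so Omega(146) = 2.
lambda(146) = (-1)^2 = 1.

1


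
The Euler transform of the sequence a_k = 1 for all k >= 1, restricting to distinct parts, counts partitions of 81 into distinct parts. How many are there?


Partitions of 81 into distinct parts can be computed via generating function.
Product (1+x)(1+x^2)(1+x^3)...
The coefficient of x^81 = 84756

84756


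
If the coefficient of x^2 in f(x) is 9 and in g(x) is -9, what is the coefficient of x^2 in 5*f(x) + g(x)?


Scalar multiplication scales coefficients: 5 * 9 = 45.
Then add the g coefficient: 45 + -9
= 36

36


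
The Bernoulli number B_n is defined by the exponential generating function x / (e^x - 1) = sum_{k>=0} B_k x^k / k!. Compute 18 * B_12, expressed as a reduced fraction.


Bernoulli numbers can also be computed recursively via B_0 = 1 and sum_{j=0}^{m} C(m+1, j) B_j = 0 for m >= 1. Odd-index Bernoulli numbers vanish for k >= 3.
Computing B_12 = -691/2730, so 18 * B_12 = 18 * -691/2730 = -2073/455.

-2073/455


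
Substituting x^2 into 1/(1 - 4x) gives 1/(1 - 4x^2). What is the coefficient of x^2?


The coefficient of x^(2m) in 1/(1 - 4x^2) is 4^m.
With n = 2 = 2*1, the coefficient is 4^1 = 4.

4


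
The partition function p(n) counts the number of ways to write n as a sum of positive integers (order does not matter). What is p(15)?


Using the generating function prod_{k>=1} 1/(1-x^k), we compute p(15).
By dynamic programming over parts 1 through 15:
p(15) = 176

176


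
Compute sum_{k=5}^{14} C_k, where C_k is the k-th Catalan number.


C_5 through C_14: 42, 132, 429, 1430, 4862, 16796, 58786, 208012, 742900, 2674440
Sum = 42 + 132 + 429 + 1430 + 4862 + 16796 + 58786 + 208012 + 742900 + 2674440
= 3707829

3707829


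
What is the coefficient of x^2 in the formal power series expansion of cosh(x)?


The Maclaurin series is cosh(t) = sum_{m>=0} t^(2m) / (2m)!, so substituting t = x, only even powers of x are nonzero, with coefficient of x^(2m) equal to 1 / (2m)!.
For x^2 the coefficient is 1/2! = 1/2 = 1/2.

1/2


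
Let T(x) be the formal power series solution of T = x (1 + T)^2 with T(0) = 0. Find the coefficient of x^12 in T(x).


Apply the Lagrange inversion formula: if T = x * phi(T) with phi(t) = (1 + t)^2, then [x^n] T = (1/n) [t^(n-1)] phi(t)^n = (1/n) [t^(n-1)] (1 + t)^(2n) = (1/n) C(2n, n-1).
Using the identity C(2n, n-1) = C(2n, n) * n / (n+1), the unscaled factor equals C(2n, n) / (n+1) = C_n, the n-th Catalan number.
For n = 12: C_12 = C(24, 12) / 13 = 2704156/13 = 208012 = 208012.

208012


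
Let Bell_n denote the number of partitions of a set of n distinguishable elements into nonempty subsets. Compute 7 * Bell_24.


Bell_24 can be computed from the Bell triangle or from Dobinski's identity Bell_n = (1/e) * sum_{k>=0} k^n / k!.
Computing Bell_24 = 445958869294805289.
Then 7 * 445958869294805289 = 3121712085063637023.

3121712085063637023


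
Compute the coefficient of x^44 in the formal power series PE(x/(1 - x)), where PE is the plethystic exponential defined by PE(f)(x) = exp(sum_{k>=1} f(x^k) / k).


For f(x) = x/(1 - x) we have
sum_{k>=1} f(x^k) / k = sum_{k>=1} (1/k) * x^k / (1 - x^k) = sum_{k, m >= 1} x^(k m) / k,
which after exponentiating simplifies to
PE(x/(1 - x)) = prod_{k>=1} 1 / (1 - x^k).
This is the generating function for the partition function p(n), so the coefficient of x^44 is p(44).
Computing p(44) by dynamic programming over parts 1, 2, ..., 44: p(44) = 75175.

75175


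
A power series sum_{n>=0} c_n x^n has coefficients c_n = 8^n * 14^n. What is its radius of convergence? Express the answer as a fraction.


By the root test (Cauchy-Hadamard), the radius is R = 1 / limsup_n |c_n|^(1/n).
Here |c_n|^(1/n) = (8^n * 14^n)^(1/n) = 8 * 14 = 112 for all n.
So R = 1/112 = 1/112.

1/112


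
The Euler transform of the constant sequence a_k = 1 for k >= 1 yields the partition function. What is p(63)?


The Euler transform converts the sequence a_k = 1 into the number of integer partitions.
Using the recurrence or dynamic programming:
p(63) = 1505499

1505499


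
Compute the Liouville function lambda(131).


The Liouville function is lambda(k) = (-1)^Omega(k), where Omega(k) counts the prime factors of k with multiplicity.
Factoring: 131 = 131, so Omega(131) = 1.
lambda(131) = (-1)^1 = -1.

-1


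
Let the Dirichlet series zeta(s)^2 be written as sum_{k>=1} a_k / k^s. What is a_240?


The Dirichlet convolution of the constant function 1 with itself gives (1 * 1)(k) = sum_{d | k} 1 = d(k), the number of positive divisors of k.
Since zeta(s) = sum_{k>=1} 1/k^s, we have zeta(s)^2 = sum_{k>=1} d(k)/k^s, so a_k = d(k).
For k = 240: the divisors are 1, 2, 3, 4, 5, 6, 8, 10, 12, 15, 16, 20, 24, 30, 40, 48, 60, 80, 120, 240.
Count = 20.

20


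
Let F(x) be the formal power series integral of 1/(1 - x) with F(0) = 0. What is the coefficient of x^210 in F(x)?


1/(1 - x) = sum_{k>=0} x^k. Integrating termwise and using F(0) = 0 gives
F(x) = sum_{k>=0} x^(k+1) / (k+1) = sum_{m>=1} x^m / m = -ln(1 - x).
So the coefficient of x^210 is 1/210 = 1/210.

1/210


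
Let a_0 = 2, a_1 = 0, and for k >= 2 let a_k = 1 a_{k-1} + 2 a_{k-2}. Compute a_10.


Iterating the recurrence forward:
a_0 = 2
a_1 = 0
a_2 = 1*0 + 2*2 = 4
a_3 = 1*4 + 2*0 = 4
a_4 = 1*4 + 2*4 = 12
a_5 = 1*12 + 2*4 = 20
a_6 = 1*20 + 2*12 = 44
a_7 = 1*44 + 2*20 = 84
a_8 = 1*84 + 2*44 = 172
a_9 = 1*172 + 2*84 = 340
a_10 = 1*340 + 2*172 = 684
So a_10 = 684.

684


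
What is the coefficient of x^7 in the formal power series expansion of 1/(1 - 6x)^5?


The general identity 1/(1 - c x)^r = sum_{k>=0} c^k C(k + r - 1, r - 1) x^k follows by substituting y = c x into 1/(1 - y)^r = sum_{k>=0} C(k + r - 1, r - 1) y^k.
For c = 6, r = 5, k = 7:
6^7 * C(11, 4) = 279936 * 330 = 92378880.

92378880


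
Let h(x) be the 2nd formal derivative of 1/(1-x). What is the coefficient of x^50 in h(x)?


Differentiating 2 times: d^2/dx^2 [1/(1-x)] = 2!/(1-x)^3.
The expansion 1/(1-x)^3 = sum_{k>=0} C(k+2, 2) x^k, so the coefficient of x^n in 2!/(1-x)^3 is 2! * C(n+2, 2).
For n = 50: 2 * C(52, 2) = 2 * 1326 = 2652

2652


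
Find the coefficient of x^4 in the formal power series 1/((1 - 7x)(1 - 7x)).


By partial fractions or Cauchy convolution:
The coefficient equals sum_{k=0}^{4} 7^k * 7^(4-k).
= 12005

12005


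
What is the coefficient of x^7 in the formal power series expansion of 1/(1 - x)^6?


The negative binomial / multiset identity is
1/(1 - x)^r = sum_{k>=0} C(k + r - 1, r - 1) x^k.
Here r = 6 and k = 7, so the coefficient is
C(7 + 5, 5) = C(12, 5)
= 792

792


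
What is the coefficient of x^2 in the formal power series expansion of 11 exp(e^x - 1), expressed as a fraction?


exp(e^x - 1) is the exponential generating function for the Bell numbers Bell_k: exp(e^x - 1) = sum_{k>=0} Bell_k x^k / k!.
So the coefficient of x^2 in 11 exp(e^x - 1) is 11 Bell_2 / 2!.
Computing: Bell_2 = 2 and 2! = 2, giving
11 * 2/2 = 11.

11


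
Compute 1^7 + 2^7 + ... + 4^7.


This power sum has a closed form given by Faulhaber's formula
sum_{k=1}^{m} k^p = (1 / (p + 1)) * sum_{j=0}^{p} C(p + 1, j) B_j m^(p + 1 - j),
but for small m direct computation is fastest:
1 + 128 + 2187 + 16384 = 18700.

18700


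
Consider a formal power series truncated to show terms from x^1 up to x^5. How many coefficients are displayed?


From x^1 to x^5 inclusive, the count is 5 - 1 + 1 = 5.

5


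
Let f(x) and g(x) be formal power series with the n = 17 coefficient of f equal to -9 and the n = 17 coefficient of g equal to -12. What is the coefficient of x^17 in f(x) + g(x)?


Addition of formal power series is termwise.
The coefficient of x^17 in f + g = -9 + -12
= -21

-21


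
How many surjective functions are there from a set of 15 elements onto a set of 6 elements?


By inclusion-exclusion on which target elements are missed, the number of surjections from an n-set onto a k-set is
surj(n, k) = sum_{j=0}^{k} (-1)^j C(k, j) (k - j)^n.
Equivalently surj(n, k) = k! * S(n, k), where S(n, k) is the Stirling number of the second kind.
For n = 15, k = 6:
S(15, 6) = 420693273, so
surj = 6! * 420693273 = 720 * 420693273 = 302899156560.

302899156560


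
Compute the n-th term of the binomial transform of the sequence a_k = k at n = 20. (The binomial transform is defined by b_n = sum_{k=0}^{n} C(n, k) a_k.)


With a_k = k, b_n = sum_{k=0}^{n} C(n, k) k. Using k * C(n, k) = n * C(n-1, k-1) gives b_n = n * sum_{k>=1} C(n-1, k-1) = n * 2^(n-1).
For n = 20: 20 * 2^19 = 20 * 524288 = 10485760.

10485760


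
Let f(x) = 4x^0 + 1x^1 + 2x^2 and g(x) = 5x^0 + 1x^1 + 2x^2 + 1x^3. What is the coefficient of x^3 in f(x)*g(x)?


Cauchy product at x^3:
4*1 + 1*2 + 2*1
= 8

8


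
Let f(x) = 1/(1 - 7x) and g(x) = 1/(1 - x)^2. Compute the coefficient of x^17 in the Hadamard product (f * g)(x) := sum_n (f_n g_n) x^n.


f has coefficients f_k = 7^k. For g = 1/(1 - x)^2 the coefficient is g_k = C(k + 1, 1) = k + 1. The Hadamard coefficient is (f * g)_k = 7^k * (k + 1).
For k = 17: 7^17 * 18 = 232630513987207 * 18 = 4187349251769726.

4187349251769726


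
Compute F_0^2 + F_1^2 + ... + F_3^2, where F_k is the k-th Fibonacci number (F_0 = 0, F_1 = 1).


There is a standard identity sum_{k=0}^{N} F_k^2 = F_N * F_{N+1} (proved inductively from the telescoping relation F_k^2 = F_k F_{k+1} - F_{k-1} F_k). Then
sum_{k=0}^{3} F_k^2 = F_3 F_4 - F_0 F_0.
Computing: F_3 = 2, F_4 = 3.
Sum = 2 * 3 = 6.

6


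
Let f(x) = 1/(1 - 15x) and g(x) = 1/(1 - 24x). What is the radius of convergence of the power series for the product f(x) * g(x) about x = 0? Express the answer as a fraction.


The radius of 1/(1 - 15x) is 1/15 (nearest singularity at x = 1/15), and the radius of 1/(1 - 24x) is 1/24.
The product f(x)*g(x) = 1/((1 - 15x)(1 - 24x)) has singularities at both 1/15 and 1/24, so its radius of convergence is the distance to the nearest one:
min(1/15, 1/24) = 1/24.

1/24


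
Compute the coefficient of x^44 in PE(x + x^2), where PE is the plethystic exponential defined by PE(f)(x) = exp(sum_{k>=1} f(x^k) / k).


With f(x) = x + x^2, the exponent is sum_{k>=1} (x^k + x^(2k)) / k = -ln(1 - x) - ln(1 - x^2). Exponentiating:
PE(x + x^2) = 1 / ((1 - x)(1 - x^2)).
This is the generating function for partitions of n into parts of size 1 or 2. The number of 2's can be any j in 0..22, and the rest are 1's, so
[x^44] = floor(44/2) + 1 = 23.

23


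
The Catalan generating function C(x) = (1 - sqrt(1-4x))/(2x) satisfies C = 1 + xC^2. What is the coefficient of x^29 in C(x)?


Substituting x -> x scales the n-th coefficient by 1, so [x^29] C(x) = C_29.
C_29 = C(2*29, 29)/(30) = 30067266499541040/30 = 1002242216651368.
= 1002242216651368.

1002242216651368


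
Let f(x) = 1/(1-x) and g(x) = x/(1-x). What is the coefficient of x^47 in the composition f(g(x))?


First simplify the composition: f(g(x)) = 1/(1 - x/(1-x)) = (1-x)/((1-x) - x) = (1-x)/(1-2x).
Now extract the coefficient. Write (1-x)/(1-2x) = 1/(1-2x) - x/(1-2x).
The coefficient of x^n in 1/(1-2x) is 2^n, and in x/(1-2x) is 2^(n-1) (for n >= 1).
So the coefficient of x^47 is 2^47 - 2^46 = 140737488355328 - 70368744177664 = 70368744177664.

70368744177664


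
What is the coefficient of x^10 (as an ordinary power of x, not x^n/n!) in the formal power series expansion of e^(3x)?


The exponential series is e^y = sum_{k>=0} y^k / k!. Substituting y = 3x gives
e^(3x) = sum_{k>=0} 3^k x^k / k!.
So the coefficient of x^n is a^n/n! with a = 3, n = 10:
3^10 / 10! = 59049/3628800 = 729/44800

729/44800


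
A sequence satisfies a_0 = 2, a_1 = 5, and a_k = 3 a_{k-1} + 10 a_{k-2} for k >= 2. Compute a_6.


The characteristic equation is t^2 - 3 t - 10 = 0, with roots r_1 = 5 and r_2 = -2 (so c_1 = r_1 + r_2, c_2 = -r_1 r_2 as required).
One can use the closed form a_n = A r_1^n + B r_2^n, but direct iteration is more reliable:
a_0 = 2, a_1 = 5, a_2 = 35, a_3 = 155, a_4 = 815, a_5 = 3995, a_6 = 20135.
So a_6 = 20135.

20135


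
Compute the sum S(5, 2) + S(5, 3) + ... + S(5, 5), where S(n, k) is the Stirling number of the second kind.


By definition, S(n, k) counts partitions of an n-set into exactly k nonempty blocks.
Computing row n = 5 for k = 2..5:
S(5, k): 15, 25, 10, 1
Sum = 51.

51


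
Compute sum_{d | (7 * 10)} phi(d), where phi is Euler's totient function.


First, 7 * 10 = 70. One classical identity is sum_{d | n} phi(d) = n (each k in [1, n] has a unique gcd with n, and among the k's with gcd(k, n) = n/d there are phi(d) of them). So the sum equals 70. We also verify directly:
Divisors of 70: 1, 2, 5, 7, 10, 14, 35, 70.
phi values: 1, 1, 4, 6, 4, 6, 24, 24.
Sum = 70.

70


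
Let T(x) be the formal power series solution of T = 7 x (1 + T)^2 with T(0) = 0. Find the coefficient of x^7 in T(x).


Apply the Lagrange inversion formula: if T = 7 x * phi(T) with phi(t) = (1 + t)^2, then [x^n] T = 7^n * (1/n) [t^(n-1)] phi(t)^n = 7^n * (1/n) [t^(n-1)] (1 + t)^(2n) = 7^n * (1/n) C(2n, n-1).
Using the identity C(2n, n-1) = C(2n, n) * n / (n+1), the unscaled factor equals C(2n, n) / (n+1) = C_n, the n-th Catalan number.
For n = 7: C_7 = C(14, 7) / 8 = 3432/8 = 429.
With the 7^7 = 823543 factor, the coefficient is 823543 * 429 = 353299947.

353299947


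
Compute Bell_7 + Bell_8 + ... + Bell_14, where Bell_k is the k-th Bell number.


Recall Bell_k counts set partitions of a k-set (with Bell_0 = 1 by convention).
Bell_7 through Bell_14: 877, 4140, 21147, 115975, 678570, 4213597, 27644437, 190899322
Sum = 877 + 4140 + 21147 + 115975 + 678570 + 4213597 + 27644437 + 190899322 = 223578065.

223578065


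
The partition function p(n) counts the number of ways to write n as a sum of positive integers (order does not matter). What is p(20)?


Using the generating function prod_{k>=1} 1/(1-x^k), we compute p(20).
By dynamic programming over parts 1 through 20:
p(20) = 627

627


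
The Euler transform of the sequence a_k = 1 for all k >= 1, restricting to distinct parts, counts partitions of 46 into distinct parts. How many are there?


Partitions of 46 into distinct parts can be computed via generating function.
Product (1+x)(1+x^2)(1+x^3)...
The coefficient of x^46 = 2304

2304


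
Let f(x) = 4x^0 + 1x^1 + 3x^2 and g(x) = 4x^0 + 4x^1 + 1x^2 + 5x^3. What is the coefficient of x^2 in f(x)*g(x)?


Cauchy product at x^2:
4*1 + 1*4 + 3*4
= 20

20


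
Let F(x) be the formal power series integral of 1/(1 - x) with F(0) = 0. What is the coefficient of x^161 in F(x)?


1/(1 - x) = sum_{k>=0} x^k. Integrating termwise and using F(0) = 0 gives
F(x) = sum_{k>=0} x^(k+1) / (k+1) = sum_{m>=1} x^m / m = -ln(1 - x).
So the coefficient of x^161 is 1/161 = 1/161.

1/161


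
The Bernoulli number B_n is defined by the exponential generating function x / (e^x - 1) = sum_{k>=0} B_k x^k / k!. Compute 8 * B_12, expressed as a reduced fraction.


Bernoulli numbers can also be computed recursively via B_0 = 1 and sum_{j=0}^{m} C(m+1, j) B_j = 0 for m >= 1. Odd-index Bernoulli numbers vanish for k >= 3.
Computing B_12 = -691/2730, so 8 * B_12 = 8 * -691/2730 = -2764/1365.

-2764/1365


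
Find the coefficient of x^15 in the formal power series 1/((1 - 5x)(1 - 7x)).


By partial fractions or Cauchy convolution:
The coefficient equals sum_{k=0}^{15} 5^k * 7^(15-k).
= 16540171339488

16540171339488


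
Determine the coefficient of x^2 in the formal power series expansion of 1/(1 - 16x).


The geometric series identity gives 1/(1 - c x) = sum_{k>=0} c^k x^k, so the coefficient of x^k is c^k.
Here c = 16 and k = 2.
Computing: 16^2 = 256

256


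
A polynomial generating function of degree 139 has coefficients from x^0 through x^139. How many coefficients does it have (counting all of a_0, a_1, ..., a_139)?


A polynomial of degree 139 takes the form a_0 + a_1 x + ... + a_139 x^139.
The number of coefficients is 139 + 1 = 140.

140


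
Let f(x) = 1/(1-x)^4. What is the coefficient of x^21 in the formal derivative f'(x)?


Differentiate: d/dx [ 1/(1-x)^r ] = r / (1-x)^(r+1).
Here r = 4, so f'(x) = 4 / (1-x)^5.
The expansion of 1/(1-x)^(r+1) has coefficient of x^n equal to C(n+r, r).
So the coefficient of x^21 in f'(x) is
4 * C(25, 4) = 4 * 12650 = 50600

50600


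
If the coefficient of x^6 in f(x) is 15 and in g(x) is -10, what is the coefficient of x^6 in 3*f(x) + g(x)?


Scalar multiplication scales coefficients: 3 * 15 = 45.
Then add the g coefficient: 45 + -10
= 35

35


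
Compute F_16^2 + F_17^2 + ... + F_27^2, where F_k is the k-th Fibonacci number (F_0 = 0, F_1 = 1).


There is a standard identity sum_{k=0}^{N} F_k^2 = F_N * F_{N+1} (proved inductively from the telescoping relation F_k^2 = F_k F_{k+1} - F_{k-1} F_k). Then
sum_{k=16}^{27} F_k^2 = F_27 F_28 - F_15 F_16.
Computing: F_27 = 196418, F_28 = 317811, F_15 = 610, F_16 = 987.
Sum = 196418 * 317811 - 610 * 987 = 62423198928.

62423198928


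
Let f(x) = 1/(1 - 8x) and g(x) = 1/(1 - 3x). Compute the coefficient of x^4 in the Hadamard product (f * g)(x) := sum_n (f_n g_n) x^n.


f has coefficients f_k = 8^k and g has coefficients g_k = 3^k, so the Hadamard product has coefficient (f*g)_k = 8^k * 3^k = 24^k.
For k = 4: 24^4 = 331776.

331776


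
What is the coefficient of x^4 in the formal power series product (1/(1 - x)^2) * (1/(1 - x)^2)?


Combine the factors: (1/(1 - x)^2) * (1/(1 - x)^2) = 1/(1 - x)^4.
Then use 1/(1 - x)^r = sum_{k>=0} C(k + r - 1, r - 1) x^k with r = 4 and k = 4:
C(7, 3) = 35.

35


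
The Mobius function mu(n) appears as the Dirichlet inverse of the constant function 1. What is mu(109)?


109 = 109 (all distinct primes).
mu(109) = (-1)^1 = -1

-1


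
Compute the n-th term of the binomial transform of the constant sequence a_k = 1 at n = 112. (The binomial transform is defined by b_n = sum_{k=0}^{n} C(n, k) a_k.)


With a_k = 1 for all k, b_n = sum_{k=0}^{n} C(n, k) = 2^n by the binomial theorem.
For n = 112: 2^112 = 5192296858534827628530496329220096.

5192296858534827628530496329220096


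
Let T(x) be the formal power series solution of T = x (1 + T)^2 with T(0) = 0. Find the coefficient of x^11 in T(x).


Apply the Lagrange inversion formula: if T = x * phi(T) with phi(t) = (1 + t)^2, then [x^n] T = (1/n) [t^(n-1)] phi(t)^n = (1/n) [t^(n-1)] (1 + t)^(2n) = (1/n) C(2n, n-1).
Using the identity C(2n, n-1) = C(2n, n) * n / (n+1), the unscaled factor equals C(2n, n) / (n+1) = C_n, the n-th Catalan number.
For n = 11: C_11 = C(22, 11) / 12 = 705432/12 = 58786 = 58786.

58786


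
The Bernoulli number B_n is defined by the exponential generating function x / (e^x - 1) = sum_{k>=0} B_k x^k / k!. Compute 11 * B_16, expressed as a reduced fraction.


Bernoulli numbers can also be computed recursively via B_0 = 1 and sum_{j=0}^{m} C(m+1, j) B_j = 0 for m >= 1. Odd-index Bernoulli numbers vanish for k >= 3.
Computing B_16 = -3617/510, so 11 * B_16 = 11 * -3617/510 = -39787/510.

-39787/510


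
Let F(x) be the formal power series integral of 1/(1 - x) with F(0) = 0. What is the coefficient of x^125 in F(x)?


1/(1 - x) = sum_{k>=0} x^k. Integrating termwise and using F(0) = 0 gives
F(x) = sum_{k>=0} x^(k+1) / (k+1) = sum_{m>=1} x^m / m = -ln(1 - x).
So the coefficient of x^125 is 1/125 = 1/125.

1/125


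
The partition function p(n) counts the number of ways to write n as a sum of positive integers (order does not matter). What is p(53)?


Using the generating function prod_{k>=1} 1/(1-x^k), we compute p(53).
By dynamic programming over parts 1 through 53:
p(53) = 329931

329931


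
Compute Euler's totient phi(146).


phi(n) counts integers in [1, n] coprime to n. Using the multiplicative formula phi(n) = n * prod_{p | n} (1 - 1/p):
146 = 2 * 73, so
phi(146) = 146 * (1 - 1/2) * (1 - 1/73) = 72.

72


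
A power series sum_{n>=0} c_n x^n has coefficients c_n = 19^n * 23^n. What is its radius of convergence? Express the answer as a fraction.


By the root test (Cauchy-Hadamard), the radius is R = 1 / limsup_n |c_n|^(1/n).
Here |c_n|^(1/n) = (19^n * 23^n)^(1/n) = 19 * 23 = 437 for all n.
So R = 1/437 = 1/437.

1/437


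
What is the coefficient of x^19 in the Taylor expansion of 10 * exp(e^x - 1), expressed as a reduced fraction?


exp(e^x - 1) = sum_{k>=0} Bell_k x^k / k!, where Bell_k is the k-th Bell number.
So the coefficient of x^19 is 10 * Bell_19 / 19!.
Computing: Bell_19 = 5832742205057 and 19! = 121645100408832000, giving
10 * 5832742205057/121645100408832000 = 5832742205057/12164510040883200.

5832742205057/12164510040883200


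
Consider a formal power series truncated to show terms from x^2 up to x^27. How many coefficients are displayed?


From x^2 to x^27 inclusive, the count is 27 - 2 + 1 = 26.

26


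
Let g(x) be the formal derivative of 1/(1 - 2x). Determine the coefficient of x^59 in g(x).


Differentiate termwise: d/dx sum_{k>=0} 2^k x^k = sum_{k>=1} k 2^k x^(k-1) = sum_{j>=0} (j+1) 2^(j+1) x^j.
Equivalently, d/dx [1/(1 - 2x)] = 2/(1 - 2x)^2.
For j = 59: 60 * 2^60 = 60 * 1152921504606846976 = 69175290276410818560.

69175290276410818560


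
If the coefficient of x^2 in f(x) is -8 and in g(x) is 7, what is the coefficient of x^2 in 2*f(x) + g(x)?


Scalar multiplication scales coefficients: 2 * -8 = -16.
Then add the g coefficient: -16 + 7
= -9

-9


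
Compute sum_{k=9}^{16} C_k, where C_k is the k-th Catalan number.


C_9 through C_16: 4862, 16796, 58786, 208012, 742900, 2674440, 9694845, 35357670
Sum = 4862 + 16796 + 58786 + 208012 + 742900 + 2674440 + 9694845 + 35357670
= 48758311

48758311


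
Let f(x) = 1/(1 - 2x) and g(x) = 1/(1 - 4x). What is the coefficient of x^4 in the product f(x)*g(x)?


The coefficient of x^n in f*g is the Cauchy product: sum_{k=0}^{n} a^k * b^(n-k).
With a=2, b=4, n=4:
sum_{k=0}^{4} 2^k * 4^(4-k)
= 496

496


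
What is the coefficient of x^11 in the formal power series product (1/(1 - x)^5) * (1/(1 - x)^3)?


Combine the factors: (1/(1 - x)^5) * (1/(1 - x)^3) = 1/(1 - x)^8.
Then use 1/(1 - x)^r = sum_{k>=0} C(k + r - 1, r - 1) x^k with r = 8 and k = 11:
C(18, 7) = 31824.

31824


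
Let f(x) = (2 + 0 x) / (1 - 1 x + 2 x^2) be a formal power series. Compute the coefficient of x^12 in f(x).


Write f(x) = sum_{k>=0} a_k x^k. Multiplying both sides by 1 - 1 x + 2 x^2 gives
(1 - 1 x + 2 x^2) sum_{k>=0} a_k x^k = 2 + 0 x.
Matching coefficients:
 x^0: a_0 = 2
 x^1: a_1 - 1 a_0 = 0  =>  a_1 = 1*2 + 0 = 2
 x^k (k >= 2): a_k = 1 a_{k-1} - 2 a_{k-2}.
Iterating: a_2 = -2, a_3 = -6, a_4 = -2, a_5 = 10, a_6 = 14, a_7 = -6, a_8 = -34, a_9 = -22, a_10 = 46, a_11 = 90, a_12 = -2.
So the coefficient of x^12 is -2.

-2


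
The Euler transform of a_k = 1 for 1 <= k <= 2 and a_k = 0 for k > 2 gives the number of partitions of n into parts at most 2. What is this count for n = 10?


Partitions of 10 into parts at most 2:
Using generating function (1-x)^(-1)(1-x^2)^(-1),
the coefficient of x^10 = 6

6


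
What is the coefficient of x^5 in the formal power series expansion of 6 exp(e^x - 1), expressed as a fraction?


exp(e^x - 1) is the exponential generating function for the Bell numbers Bell_k: exp(e^x - 1) = sum_{k>=0} Bell_k x^k / k!.
So the coefficient of x^5 in 6 exp(e^x - 1) is 6 Bell_5 / 5!.
Computing: Bell_5 = 52 and 5! = 120, giving
6 * 52/120 = 13/5.

13/5


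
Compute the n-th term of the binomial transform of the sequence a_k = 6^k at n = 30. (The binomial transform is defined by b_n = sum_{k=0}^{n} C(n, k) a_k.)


With a_k = 6^k, b_n = sum_{k=0}^{n} C(n, k) 6^k = (1 + 6)^n by the binomial theorem.
For n = 30: (1 + 6)^30 = 7^30 = 22539340290692258087863249.

22539340290692258087863249


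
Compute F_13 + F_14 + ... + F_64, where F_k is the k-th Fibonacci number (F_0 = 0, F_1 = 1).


Use the identity sum_{k=0}^{N} F_k = F_{N+2} - 1 (which follows from F_{k+2} - F_{k+1} = F_k). Then
sum_{k=13}^{64} F_k = (F_{66} - 1) - (F_{14} - 1) = F_{66} - F_{14}.
Computing: F_{66} = 27777890035288, F_{14} = 377, so
Sum = 27777890035288 - 377 = 27777890034911.

27777890034911


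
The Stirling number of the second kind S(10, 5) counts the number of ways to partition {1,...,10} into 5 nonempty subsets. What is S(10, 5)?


Using the explicit formula S(n,k) = (1/k!) sum_{j=0}^{k} (-1)^(k-j) C(k,j) j^n:
S(10, 5) = 42525
Equivalently, S(n,k) is n! times the coefficient of x^n in the EGF (e^x - 1)^k / k!.

42525


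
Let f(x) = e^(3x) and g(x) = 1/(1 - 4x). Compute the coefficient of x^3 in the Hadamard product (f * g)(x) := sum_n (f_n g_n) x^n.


Expanding: f_k = 3^k/k! (from e^(3x)) and g_k = 4^k (from 1/(1 - 4x)). So the Hadamard coefficient (f * g)_k = 3^k 4^k / k! = (12)^k / k!.
For k = 3: 12^3/3! = 1728/6 = 288.

288


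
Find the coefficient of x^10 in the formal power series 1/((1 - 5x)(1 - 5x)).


By partial fractions or Cauchy convolution:
The coefficient equals sum_{k=0}^{10} 5^k * 5^(10-k).
= 107421875

107421875


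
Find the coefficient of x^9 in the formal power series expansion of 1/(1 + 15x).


Write 1/(1 + c x) = 1/(1 - (-c) x) and apply the geometric-series identity
1/(1 - y) = sum_{k>=0} y^k to get 1/(1 + c x) = sum_{k>=0} (-c)^k x^k.
So the coefficient of x^k is (-c)^k = (-1)^k * c^k.
Here c = 15 and k = 9:
(-15)^9 = -1 * 38443359375 = -38443359375

-38443359375


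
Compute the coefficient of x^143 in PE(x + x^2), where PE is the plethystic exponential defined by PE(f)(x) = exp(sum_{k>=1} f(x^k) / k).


With f(x) = x + x^2, the exponent is sum_{k>=1} (x^k + x^(2k)) / k = -ln(1 - x) - ln(1 - x^2). Exponentiating:
PE(x + x^2) = 1 / ((1 - x)(1 - x^2)).
This is the generating function for partitions of n into parts of size 1 or 2. The number of 2's can be any j in 0..71, and the rest are 1's, so
[x^143] = floor(143/2) + 1 = 72.

72


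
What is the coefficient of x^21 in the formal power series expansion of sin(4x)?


The Maclaurin series is sin(t) = sum_{k>=0} (-1)^k t^(2k+1) / (2k+1)!, so substituting t = 4x, only odd powers of x are nonzero, with coefficient of x^(2k+1) equal to (-1)^k 4^(2k+1) / (2k+1)!.
Write 21 = 2*10 + 1, giving the coefficient (-1)^10 * 4^21 / 21! = 4398046511104/51090942171709440000 = 16777216/194896477400625.

16777216/194896477400625


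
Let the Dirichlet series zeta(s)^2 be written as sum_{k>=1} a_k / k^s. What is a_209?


The Dirichlet convolution of the constant function 1 with itself gives (1 * 1)(k) = sum_{d | k} 1 = d(k), the number of positive divisors of k.
Since zeta(s) = sum_{k>=1} 1/k^s, we have zeta(s)^2 = sum_{k>=1} d(k)/k^s, so a_k = d(k).
For k = 209: the divisors are 1, 11, 19, 209.
Count = 4.

4


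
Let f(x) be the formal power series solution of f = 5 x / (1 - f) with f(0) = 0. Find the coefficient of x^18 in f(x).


Apply Lagrange inversion: f = 5 x * phi(f) with phi(t) = 1/(1 - t), so
[x^n] f = 5^n * (1/n) [t^(n-1)] phi(t)^n = 5^n * (1/n) [t^(n-1)] (1 - t)^(-n) = 5^n * (1/n) C(2n - 2, n - 1) = 5^n * C_{n-1}.
For n = 18: C_17 = C(34, 17) / 18 = 2333606220/18 = 129644790.
With the 5^18 = 3814697265625 factor, the coefficient is 3814697265625 * 129644790 = 494555625915527343750.

494555625915527343750


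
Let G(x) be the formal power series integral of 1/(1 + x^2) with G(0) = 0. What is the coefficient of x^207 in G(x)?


1/(1 + x^2) = sum_{j>=0} (-1)^j x^(2j). Integrating termwise with G(0) = 0:
G(x) = sum_{j>=0} (-1)^j x^(2j+1) / (2j+1) = arctan(x).
Only odd powers are nonzero. For x^207 write 207 = 2*103 + 1, giving
(-1)^103 / 207 = -1/207 = -1/207.

-1/207


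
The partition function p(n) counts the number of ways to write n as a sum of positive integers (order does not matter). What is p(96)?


Using the generating function prod_{k>=1} 1/(1-x^k), we compute p(96).
By dynamic programming over parts 1 through 96:
p(96) = 118114304

118114304


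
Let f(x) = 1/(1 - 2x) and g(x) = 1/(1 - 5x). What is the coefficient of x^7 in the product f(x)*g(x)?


The coefficient of x^n in f*g is the Cauchy product: sum_{k=0}^{n} a^k * b^(n-k).
With a=2, b=5, n=7:
sum_{k=0}^{7} 2^k * 5^(7-k)
= 130123

130123


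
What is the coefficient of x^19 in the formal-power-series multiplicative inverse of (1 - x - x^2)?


Let the inverse be f(x) = sum_{k>=0} a_k x^k. From f(x) * (1 - x - x^2) = 1 and matching coefficients:
 x^0: a_0 = 1.
 x^1: a_1 - a_0 = 0, so a_1 = 1.
 x^k (k >= 2): a_k - a_{k-1} - a_{k-2} = 0, i.e. a_k = a_{k-1} + a_{k-2}.
This is the Fibonacci-type recurrence shifted so that a_0 = a_1 = 1.
Iterating: a_0=1, a_1=1, a_2=2, a_3=3, a_4=5, a_5=8, a_6=13, a_7=21, a_8=34, a_9=55, ...
a_19 = 6765.

6765


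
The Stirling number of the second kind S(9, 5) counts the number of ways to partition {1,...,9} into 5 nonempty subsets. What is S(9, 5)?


Using the explicit formula S(n,k) = (1/k!) sum_{j=0}^{k} (-1)^(k-j) C(k,j) j^n:
S(9, 5) = 6951
Equivalently, S(n,k) is n! times the coefficient of x^n in the EGF (e^x - 1)^k / k!.

6951


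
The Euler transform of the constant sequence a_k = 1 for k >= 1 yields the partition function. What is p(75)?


The Euler transform converts the sequence a_k = 1 into the number of integer partitions.
Using the recurrence or dynamic programming:
p(75) = 8118264

8118264


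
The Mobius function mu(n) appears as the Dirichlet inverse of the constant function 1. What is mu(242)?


242 has a squared prime factor, so mu(242) = 0.
Factorization reveals a repeated prime.

0


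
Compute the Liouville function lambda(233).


The Liouville function is lambda(k) = (-1)^Omega(k), where Omega(k) counts the prime factors of k with multiplicity.
Factoring: 233 = 233, so Omega(233) = 1.
lambda(233) = (-1)^1 = -1.

-1


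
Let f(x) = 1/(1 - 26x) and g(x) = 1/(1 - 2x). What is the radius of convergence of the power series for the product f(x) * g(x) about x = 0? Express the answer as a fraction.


The radius of 1/(1 - 26x) is 1/26 (nearest singularity at x = 1/26), and the radius of 1/(1 - 2x) is 1/2.
The product f(x)*g(x) = 1/((1 - 26x)(1 - 2x)) has singularities at both 1/26 and 1/2, so its radius of convergence is the distance to the nearest one:
min(1/26, 1/2) = 1/26.

1/26


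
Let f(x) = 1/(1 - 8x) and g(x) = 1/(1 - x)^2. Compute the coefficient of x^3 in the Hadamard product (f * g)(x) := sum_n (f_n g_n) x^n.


f has coefficients f_k = 8^k. For g = 1/(1 - x)^2 the coefficient is g_k = C(k + 1, 1) = k + 1. The Hadamard coefficient is (f * g)_k = 8^k * (k + 1).
For k = 3: 8^3 * 4 = 512 * 4 = 2048.

2048


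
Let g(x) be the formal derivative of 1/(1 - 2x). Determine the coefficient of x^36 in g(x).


Differentiate termwise: d/dx sum_{k>=0} 2^k x^k = sum_{k>=1} k 2^k x^(k-1) = sum_{j>=0} (j+1) 2^(j+1) x^j.
Equivalently, d/dx [1/(1 - 2x)] = 2/(1 - 2x)^2.
For j = 36: 37 * 2^37 = 37 * 137438953472 = 5085241278464.

5085241278464


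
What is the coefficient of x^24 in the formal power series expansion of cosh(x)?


The Maclaurin series is cosh(t) = sum_{m>=0} t^(2m) / (2m)!, so substituting t = x, only even powers of x are nonzero, with coefficient of x^(2m) equal to 1 / (2m)!.
For x^24 the coefficient is 1/24! = 1/620448401733239439360000 = 1/620448401733239439360000.

1/620448401733239439360000


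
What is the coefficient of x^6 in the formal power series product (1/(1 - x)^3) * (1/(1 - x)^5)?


Combine the factors: (1/(1 - x)^3) * (1/(1 - x)^5) = 1/(1 - x)^8.
Then use 1/(1 - x)^r = sum_{k>=0} C(k + r - 1, r - 1) x^k with r = 8 and k = 6:
C(13, 7) = 1716.

1716


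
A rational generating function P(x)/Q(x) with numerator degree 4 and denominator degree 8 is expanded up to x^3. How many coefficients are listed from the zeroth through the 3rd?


Expanding up to x^3 gives the coefficients for x^0, x^1, ..., x^3.
That is 3 + 1 = 4 coefficients in total.

4


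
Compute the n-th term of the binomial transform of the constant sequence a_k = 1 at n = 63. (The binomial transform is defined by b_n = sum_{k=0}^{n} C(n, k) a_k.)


With a_k = 1 for all k, b_n = sum_{k=0}^{n} C(n, k) = 2^n by the binomial theorem.
For n = 63: 2^63 = 9223372036854775808.

9223372036854775808


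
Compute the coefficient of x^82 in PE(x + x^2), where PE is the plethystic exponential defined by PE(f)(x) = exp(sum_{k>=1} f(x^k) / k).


With f(x) = x + x^2, the exponent is sum_{k>=1} (x^k + x^(2k)) / k = -ln(1 - x) - ln(1 - x^2). Exponentiating:
PE(x + x^2) = 1 / ((1 - x)(1 - x^2)).
This is the generating function for partitions of n into parts of size 1 or 2. The number of 2's can be any j in 0..41, and the rest are 1's, so
[x^82] = floor(82/2) + 1 = 42.

42


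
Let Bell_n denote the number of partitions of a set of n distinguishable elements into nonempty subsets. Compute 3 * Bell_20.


Bell_20 can be computed from the Bell triangle or from Dobinski's identity Bell_n = (1/e) * sum_{k>=0} k^n / k!.
Computing Bell_20 = 51724158235372.
Then 3 * 51724158235372 = 155172474706116.

155172474706116
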